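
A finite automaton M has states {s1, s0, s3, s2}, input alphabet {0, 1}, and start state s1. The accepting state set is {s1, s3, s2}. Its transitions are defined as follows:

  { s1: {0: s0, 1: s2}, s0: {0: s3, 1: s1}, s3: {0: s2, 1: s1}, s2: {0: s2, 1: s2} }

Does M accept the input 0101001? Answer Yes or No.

Yes

s1 → s0 → s1 → s0 → s1 → s0 → s3 → s1
End state s1 is accepting.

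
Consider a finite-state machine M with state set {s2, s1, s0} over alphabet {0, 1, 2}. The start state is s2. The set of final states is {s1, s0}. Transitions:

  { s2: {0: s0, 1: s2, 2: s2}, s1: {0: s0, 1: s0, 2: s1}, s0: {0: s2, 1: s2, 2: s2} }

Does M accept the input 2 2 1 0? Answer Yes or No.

s2 → s2 → s2 → s2 → s0
End state s0 is accepting.

Yes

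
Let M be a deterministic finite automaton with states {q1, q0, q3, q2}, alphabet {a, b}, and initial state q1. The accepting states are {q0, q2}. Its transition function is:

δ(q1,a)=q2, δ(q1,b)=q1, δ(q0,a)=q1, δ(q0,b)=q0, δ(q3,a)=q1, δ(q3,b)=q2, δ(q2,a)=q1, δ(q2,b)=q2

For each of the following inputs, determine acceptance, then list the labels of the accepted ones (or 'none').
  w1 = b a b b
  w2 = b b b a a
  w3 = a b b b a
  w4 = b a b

w1: Trace: q1 -b-> q1 -a-> q2 -b-> q2 -b-> q2  → end q2, accepted
w2: Trace: q1 -b-> q1 -b-> q1 -b-> q1 -a-> q2 -a-> q1  → end q1, rejected
w3: Trace: q1 -a-> q2 -b-> q2 -b-> q2 -b-> q2 -a-> q1  → end q1, rejected
w4: Trace: q1 -b-> q1 -a-> q2 -b-> q2  → end q2, accepted

w1, w4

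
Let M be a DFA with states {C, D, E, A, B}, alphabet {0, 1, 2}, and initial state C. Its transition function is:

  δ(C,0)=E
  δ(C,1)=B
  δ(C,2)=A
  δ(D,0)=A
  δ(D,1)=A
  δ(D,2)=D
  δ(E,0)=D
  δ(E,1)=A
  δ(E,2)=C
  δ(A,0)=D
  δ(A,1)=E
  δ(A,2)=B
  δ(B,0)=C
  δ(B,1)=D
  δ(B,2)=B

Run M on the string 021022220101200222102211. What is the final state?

A

start at C
read '0': C → E
read '2': E → C
read '1': C → B
read '0': B → C
read '2': C → A
read '2': A → B
read '2': B → B
read '2': B → B
read '0': B → C
read '1': C → B
read '0': B → C
read '1': C → B
read '2': B → B
read '0': B → C
read '0': C → E
read '2': E → C
read '2': C → A
read '2': A → B
read '1': B → D
read '0': D → A
read '2': A → B
read '2': B → B
read '1': B → D
read '1': D → A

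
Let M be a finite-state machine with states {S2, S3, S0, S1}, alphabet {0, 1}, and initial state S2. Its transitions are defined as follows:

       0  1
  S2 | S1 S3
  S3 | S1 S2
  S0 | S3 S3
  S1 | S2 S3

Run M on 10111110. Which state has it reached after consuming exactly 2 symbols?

S2 → S3 → S1
After 2 symbols: S1.

S1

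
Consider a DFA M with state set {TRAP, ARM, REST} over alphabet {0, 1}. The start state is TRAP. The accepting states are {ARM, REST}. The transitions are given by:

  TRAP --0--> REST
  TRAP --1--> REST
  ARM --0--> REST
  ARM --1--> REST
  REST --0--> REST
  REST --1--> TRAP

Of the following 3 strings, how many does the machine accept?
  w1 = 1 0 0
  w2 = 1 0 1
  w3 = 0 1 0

2

w1:
  start at TRAP
  read '1': TRAP → REST
  read '0': REST → REST
  read '0': REST → REST
  end REST, accepted
w2:
  start at TRAP
  read '1': TRAP → REST
  read '0': REST → REST
  read '1': REST → TRAP
  end TRAP, rejected
w3:
  start at TRAP
  read '0': TRAP → REST
  read '1': REST → TRAP
  read '0': TRAP → REST
  end REST, accepted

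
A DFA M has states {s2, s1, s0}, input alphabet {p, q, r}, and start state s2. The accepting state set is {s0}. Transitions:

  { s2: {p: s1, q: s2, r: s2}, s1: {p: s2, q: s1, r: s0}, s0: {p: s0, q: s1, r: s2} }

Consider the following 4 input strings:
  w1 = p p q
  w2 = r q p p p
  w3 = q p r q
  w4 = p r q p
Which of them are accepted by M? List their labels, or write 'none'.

w1: Trace: s2 -p-> s1 -p-> s2 -q-> s2  → end s2, rejected
w2: Trace: s2 -r-> s2 -q-> s2 -p-> s1 -p-> s2 -p-> s1  → end s1, rejected
w3: Trace: s2 -q-> s2 -p-> s1 -r-> s0 -q-> s1  → end s1, rejected
w4: Trace: s2 -p-> s1 -r-> s0 -q-> s1 -p-> s2  → end s2, rejected

none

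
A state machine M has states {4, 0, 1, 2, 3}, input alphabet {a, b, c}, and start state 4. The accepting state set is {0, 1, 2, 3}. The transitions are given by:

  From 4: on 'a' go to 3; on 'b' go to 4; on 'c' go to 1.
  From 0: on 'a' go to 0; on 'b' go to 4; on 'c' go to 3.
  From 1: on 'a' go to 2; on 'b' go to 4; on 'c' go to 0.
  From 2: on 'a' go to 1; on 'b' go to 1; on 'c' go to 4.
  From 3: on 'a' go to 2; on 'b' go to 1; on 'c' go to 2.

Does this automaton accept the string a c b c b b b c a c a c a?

Yes

4 → 3 → 2 → 1 → 0 → 4 → 4 → 4 → 1 → 2 → 4 → 3 → 2 → 1
End state 1 is accepting.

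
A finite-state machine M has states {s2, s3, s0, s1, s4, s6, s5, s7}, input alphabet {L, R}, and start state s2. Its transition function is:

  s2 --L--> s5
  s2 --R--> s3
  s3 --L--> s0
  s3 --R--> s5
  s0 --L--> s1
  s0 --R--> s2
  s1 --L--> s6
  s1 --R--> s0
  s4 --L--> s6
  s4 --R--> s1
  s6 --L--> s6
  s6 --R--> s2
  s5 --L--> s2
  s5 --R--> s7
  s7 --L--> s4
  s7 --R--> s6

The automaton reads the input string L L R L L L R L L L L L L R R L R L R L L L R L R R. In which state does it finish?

start at s2
read 'L': s2 → s5
read 'L': s5 → s2
read 'R': s2 → s3
read 'L': s3 → s0
read 'L': s0 → s1
read 'L': s1 → s6
read 'R': s6 → s2
read 'L': s2 → s5
read 'L': s5 → s2
read 'L': s2 → s5
read 'L': s5 → s2
read 'L': s2 → s5
read 'L': s5 → s2
read 'R': s2 → s3
read 'R': s3 → s5
read 'L': s5 → s2
read 'R': s2 → s3
read 'L': s3 → s0
read 'R': s0 → s2
read 'L': s2 → s5
read 'L': s5 → s2
read 'L': s2 → s5
read 'R': s5 → s7
read 'L': s7 → s4
read 'R': s4 → s1
read 'R': s1 → s0

s0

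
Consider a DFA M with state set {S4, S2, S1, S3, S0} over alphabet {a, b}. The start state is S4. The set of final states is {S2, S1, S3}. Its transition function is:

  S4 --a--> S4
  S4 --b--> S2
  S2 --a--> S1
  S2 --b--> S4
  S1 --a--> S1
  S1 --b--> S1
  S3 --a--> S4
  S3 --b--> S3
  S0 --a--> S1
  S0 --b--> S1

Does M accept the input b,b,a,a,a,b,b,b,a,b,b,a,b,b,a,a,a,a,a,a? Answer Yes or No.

start at S4
read 'b': S4 → S2
read 'b': S2 → S4
read 'a': S4 → S4
read 'a': S4 → S4
read 'a': S4 → S4
read 'b': S4 → S2
read 'b': S2 → S4
read 'b': S4 → S2
read 'a': S2 → S1
read 'b': S1 → S1
read 'b': S1 → S1
read 'a': S1 → S1
read 'b': S1 → S1
read 'b': S1 → S1
read 'a': S1 → S1
read 'a': S1 → S1
read 'a': S1 → S1
read 'a': S1 → S1
read 'a': S1 → S1
read 'a': S1 → S1
End state S1 is accepting.

Yes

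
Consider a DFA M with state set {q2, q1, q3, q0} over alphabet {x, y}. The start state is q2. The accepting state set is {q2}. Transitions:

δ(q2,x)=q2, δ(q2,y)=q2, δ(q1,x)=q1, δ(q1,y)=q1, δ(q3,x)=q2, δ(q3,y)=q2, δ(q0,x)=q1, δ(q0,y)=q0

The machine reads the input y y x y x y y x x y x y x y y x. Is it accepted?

Yes

Trace: q2 -y-> q2 -y-> q2 -x-> q2 -y-> q2 -x-> q2 -y-> q2 -y-> q2 -x-> q2 -x-> q2 -y-> q2 -x-> q2 -y-> q2 -x-> q2 -y-> q2 -y-> q2 -x-> q2
End state q2 is accepting.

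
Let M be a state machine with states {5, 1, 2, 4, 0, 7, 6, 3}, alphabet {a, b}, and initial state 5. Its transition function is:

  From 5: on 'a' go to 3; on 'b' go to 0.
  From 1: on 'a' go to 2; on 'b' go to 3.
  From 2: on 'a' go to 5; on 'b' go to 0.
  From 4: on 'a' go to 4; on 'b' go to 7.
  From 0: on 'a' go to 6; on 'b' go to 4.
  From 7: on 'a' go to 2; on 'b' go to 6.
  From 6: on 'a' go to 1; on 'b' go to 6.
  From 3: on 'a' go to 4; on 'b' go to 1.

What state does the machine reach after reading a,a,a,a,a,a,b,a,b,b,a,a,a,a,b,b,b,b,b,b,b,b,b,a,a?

start at 5
read 'a': 5 → 3
read 'a': 3 → 4
read 'a': 4 → 4
read 'a': 4 → 4
read 'a': 4 → 4
read 'a': 4 → 4
read 'b': 4 → 7
read 'a': 7 → 2
read 'b': 2 → 0
read 'b': 0 → 4
read 'a': 4 → 4
read 'a': 4 → 4
read 'a': 4 → 4
read 'a': 4 → 4
read 'b': 4 → 7
read 'b': 7 → 6
read 'b': 6 → 6
read 'b': 6 → 6
read 'b': 6 → 6
read 'b': 6 → 6
read 'b': 6 → 6
read 'b': 6 → 6
read 'b': 6 → 6
read 'a': 6 → 1
read 'a': 1 → 2

2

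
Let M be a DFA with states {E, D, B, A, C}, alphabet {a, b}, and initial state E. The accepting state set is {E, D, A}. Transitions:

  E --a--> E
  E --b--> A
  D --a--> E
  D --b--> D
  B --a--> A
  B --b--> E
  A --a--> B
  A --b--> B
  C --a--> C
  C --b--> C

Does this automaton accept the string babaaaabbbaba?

No

E → A → B → E → E → E → E → E → A → B → E → E → A → B
End state B is not accepting.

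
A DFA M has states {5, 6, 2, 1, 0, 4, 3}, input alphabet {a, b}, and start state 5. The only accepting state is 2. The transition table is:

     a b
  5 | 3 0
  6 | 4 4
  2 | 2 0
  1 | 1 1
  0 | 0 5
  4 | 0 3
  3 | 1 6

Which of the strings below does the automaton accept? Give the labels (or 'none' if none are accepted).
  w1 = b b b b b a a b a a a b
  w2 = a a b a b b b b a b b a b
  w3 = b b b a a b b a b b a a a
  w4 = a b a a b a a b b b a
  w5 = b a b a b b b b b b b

none

w1: Trace: 5 -b-> 0 -b-> 5 -b-> 0 -b-> 5 -b-> 0 -a-> 0 -a-> 0 -b-> 5 -a-> 3 -a-> 1 -a-> 1 -b-> 1  → end 1, rejected
w2: Trace: 5 -a-> 3 -a-> 1 -b-> 1 -a-> 1 -b-> 1 -b-> 1 -b-> 1 -b-> 1 -a-> 1 -b-> 1 -b-> 1 -a-> 1 -b-> 1  → end 1, rejected
w3: Trace: 5 -b-> 0 -b-> 5 -b-> 0 -a-> 0 -a-> 0 -b-> 5 -b-> 0 -a-> 0 -b-> 5 -b-> 0 -a-> 0 -a-> 0 -a-> 0  → end 0, rejected
w4: Trace: 5 -a-> 3 -b-> 6 -a-> 4 -a-> 0 -b-> 5 -a-> 3 -a-> 1 -b-> 1 -b-> 1 -b-> 1 -a-> 1  → end 1, rejected
w5: Trace: 5 -b-> 0 -a-> 0 -b-> 5 -a-> 3 -b-> 6 -b-> 4 -b-> 3 -b-> 6 -b-> 4 -b-> 3 -b-> 6  → end 6, rejected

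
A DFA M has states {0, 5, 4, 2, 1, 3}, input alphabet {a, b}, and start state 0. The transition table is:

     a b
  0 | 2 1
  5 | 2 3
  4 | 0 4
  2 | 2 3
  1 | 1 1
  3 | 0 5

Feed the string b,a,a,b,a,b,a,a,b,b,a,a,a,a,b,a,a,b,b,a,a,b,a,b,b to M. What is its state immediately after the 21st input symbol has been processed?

1

Trace: 0 -b-> 1 -a-> 1 -a-> 1 -b-> 1 -a-> 1 -b-> 1 -a-> 1 -a-> 1 -b-> 1 -b-> 1 -a-> 1 -a-> 1 -a-> 1 -a-> 1 -b-> 1 -a-> 1 -a-> 1 -b-> 1 -b-> 1 -a-> 1 -a-> 1
After 21 symbols: 1.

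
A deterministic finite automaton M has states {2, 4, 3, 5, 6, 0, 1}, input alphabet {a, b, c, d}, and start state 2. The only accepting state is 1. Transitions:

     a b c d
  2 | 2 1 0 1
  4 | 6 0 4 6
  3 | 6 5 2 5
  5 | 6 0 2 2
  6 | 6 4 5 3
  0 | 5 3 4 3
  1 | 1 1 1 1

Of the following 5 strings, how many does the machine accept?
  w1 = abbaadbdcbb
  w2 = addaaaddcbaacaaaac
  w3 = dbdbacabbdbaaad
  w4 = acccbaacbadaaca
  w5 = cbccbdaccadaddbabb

w1:
  start at 2
  read 'a': 2 → 2
  read 'b': 2 → 1
  read 'b': 1 → 1
  read 'a': 1 → 1
  read 'a': 1 → 1
  read 'd': 1 → 1
  read 'b': 1 → 1
  read 'd': 1 → 1
  read 'c': 1 → 1
  read 'b': 1 → 1
  read 'b': 1 → 1
  end 1, accepted
w2:
  start at 2
  read 'a': 2 → 2
  read 'd': 2 → 1
  read 'd': 1 → 1
  read 'a': 1 → 1
  read 'a': 1 → 1
  read 'a': 1 → 1
  read 'd': 1 → 1
  read 'd': 1 → 1
  read 'c': 1 → 1
  read 'b': 1 → 1
  read 'a': 1 → 1
  read 'a': 1 → 1
  read 'c': 1 → 1
  read 'a': 1 → 1
  read 'a': 1 → 1
  read 'a': 1 → 1
  read 'a': 1 → 1
  read 'c': 1 → 1
  end 1, accepted
w3:
  start at 2
  read 'd': 2 → 1
  read 'b': 1 → 1
  read 'd': 1 → 1
  read 'b': 1 → 1
  read 'a': 1 → 1
  read 'c': 1 → 1
  read 'a': 1 → 1
  read 'b': 1 → 1
  read 'b': 1 → 1
  read 'd': 1 → 1
  read 'b': 1 → 1
  read 'a': 1 → 1
  read 'a': 1 → 1
  read 'a': 1 → 1
  read 'd': 1 → 1
  end 1, accepted
w4:
  start at 2
  read 'a': 2 → 2
  read 'c': 2 → 0
  read 'c': 0 → 4
  read 'c': 4 → 4
  read 'b': 4 → 0
  read 'a': 0 → 5
  read 'a': 5 → 6
  read 'c': 6 → 5
  read 'b': 5 → 0
  read 'a': 0 → 5
  read 'd': 5 → 2
  read 'a': 2 → 2
  read 'a': 2 → 2
  read 'c': 2 → 0
  read 'a': 0 → 5
  end 5, rejected
w5:
  start at 2
  read 'c': 2 → 0
  read 'b': 0 → 3
  read 'c': 3 → 2
  read 'c': 2 → 0
  read 'b': 0 → 3
  read 'd': 3 → 5
  read 'a': 5 → 6
  read 'c': 6 → 5
  read 'c': 5 → 2
  read 'a': 2 → 2
  read 'd': 2 → 1
  read 'a': 1 → 1
  read 'd': 1 → 1
  read 'd': 1 → 1
  read 'b': 1 → 1
  read 'a': 1 → 1
  read 'b': 1 → 1
  read 'b': 1 → 1
  end 1, accepted

4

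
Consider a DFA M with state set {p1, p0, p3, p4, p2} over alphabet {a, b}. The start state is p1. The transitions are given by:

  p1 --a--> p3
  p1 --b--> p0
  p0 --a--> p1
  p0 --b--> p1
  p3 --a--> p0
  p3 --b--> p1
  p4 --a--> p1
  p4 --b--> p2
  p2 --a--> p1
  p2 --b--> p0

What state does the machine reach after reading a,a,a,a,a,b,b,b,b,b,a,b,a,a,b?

p1

Trace: p1 -a-> p3 -a-> p0 -a-> p1 -a-> p3 -a-> p0 -b-> p1 -b-> p0 -b-> p1 -b-> p0 -b-> p1 -a-> p3 -b-> p1 -a-> p3 -a-> p0 -b-> p1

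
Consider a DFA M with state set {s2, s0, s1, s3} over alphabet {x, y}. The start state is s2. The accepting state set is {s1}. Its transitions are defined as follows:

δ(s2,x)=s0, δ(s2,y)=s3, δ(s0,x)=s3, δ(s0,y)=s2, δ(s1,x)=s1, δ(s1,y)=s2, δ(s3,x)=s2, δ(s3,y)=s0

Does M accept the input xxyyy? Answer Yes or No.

Trace: s2 -x-> s0 -x-> s3 -y-> s0 -y-> s2 -y-> s3
End state s3 is not accepting.

No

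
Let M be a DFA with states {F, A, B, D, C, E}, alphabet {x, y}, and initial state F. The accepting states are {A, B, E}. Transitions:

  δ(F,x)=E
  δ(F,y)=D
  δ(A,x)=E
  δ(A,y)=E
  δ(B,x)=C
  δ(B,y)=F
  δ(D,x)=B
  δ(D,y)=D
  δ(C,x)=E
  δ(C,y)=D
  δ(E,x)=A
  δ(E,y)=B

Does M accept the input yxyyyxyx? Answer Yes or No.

Yes

start at F
read 'y': F → D
read 'x': D → B
read 'y': B → F
read 'y': F → D
read 'y': D → D
read 'x': D → B
read 'y': B → F
read 'x': F → E
End state E is accepting.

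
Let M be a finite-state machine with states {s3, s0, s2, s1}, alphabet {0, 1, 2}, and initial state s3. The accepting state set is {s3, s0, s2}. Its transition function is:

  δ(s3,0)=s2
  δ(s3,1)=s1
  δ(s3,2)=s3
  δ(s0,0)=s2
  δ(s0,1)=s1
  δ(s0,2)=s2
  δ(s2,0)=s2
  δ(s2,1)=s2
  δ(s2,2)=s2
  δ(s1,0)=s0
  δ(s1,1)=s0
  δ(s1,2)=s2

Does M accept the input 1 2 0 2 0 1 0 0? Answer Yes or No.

Yes

s3 → s1 → s2 → s2 → s2 → s2 → s2 → s2 → s2
End state s2 is accepting.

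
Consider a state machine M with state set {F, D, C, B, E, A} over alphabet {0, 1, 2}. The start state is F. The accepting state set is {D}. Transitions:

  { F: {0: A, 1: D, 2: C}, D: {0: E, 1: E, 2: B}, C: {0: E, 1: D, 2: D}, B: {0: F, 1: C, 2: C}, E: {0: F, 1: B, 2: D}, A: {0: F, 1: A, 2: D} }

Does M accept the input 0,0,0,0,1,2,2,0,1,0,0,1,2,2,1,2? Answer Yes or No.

start at F
read '0': F → A
read '0': A → F
read '0': F → A
read '0': A → F
read '1': F → D
read '2': D → B
read '2': B → C
read '0': C → E
read '1': E → B
read '0': B → F
read '0': F → A
read '1': A → A
read '2': A → D
read '2': D → B
read '1': B → C
read '2': C → D
End state D is accepting.

Yes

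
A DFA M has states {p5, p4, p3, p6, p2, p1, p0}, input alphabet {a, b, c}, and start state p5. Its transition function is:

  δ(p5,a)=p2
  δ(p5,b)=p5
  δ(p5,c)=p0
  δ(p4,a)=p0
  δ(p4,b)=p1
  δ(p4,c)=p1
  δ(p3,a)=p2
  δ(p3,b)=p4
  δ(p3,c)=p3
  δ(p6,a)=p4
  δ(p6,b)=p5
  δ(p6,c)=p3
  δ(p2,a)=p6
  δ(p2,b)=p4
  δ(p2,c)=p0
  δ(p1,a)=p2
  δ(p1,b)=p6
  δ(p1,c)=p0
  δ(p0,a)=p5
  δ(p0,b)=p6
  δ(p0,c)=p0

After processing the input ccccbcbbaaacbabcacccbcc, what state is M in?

p3

Trace: p5 -c-> p0 -c-> p0 -c-> p0 -c-> p0 -b-> p6 -c-> p3 -b-> p4 -b-> p1 -a-> p2 -a-> p6 -a-> p4 -c-> p1 -b-> p6 -a-> p4 -b-> p1 -c-> p0 -a-> p5 -c-> p0 -c-> p0 -c-> p0 -b-> p6 -c-> p3 -c-> p3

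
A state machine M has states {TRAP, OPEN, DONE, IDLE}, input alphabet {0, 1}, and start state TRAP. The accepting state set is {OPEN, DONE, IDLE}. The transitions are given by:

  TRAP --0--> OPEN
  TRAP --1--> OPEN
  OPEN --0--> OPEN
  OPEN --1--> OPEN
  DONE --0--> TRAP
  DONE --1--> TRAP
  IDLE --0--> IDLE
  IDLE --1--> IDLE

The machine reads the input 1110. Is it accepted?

Yes

TRAP → OPEN → OPEN → OPEN → OPEN
End state OPEN is accepting.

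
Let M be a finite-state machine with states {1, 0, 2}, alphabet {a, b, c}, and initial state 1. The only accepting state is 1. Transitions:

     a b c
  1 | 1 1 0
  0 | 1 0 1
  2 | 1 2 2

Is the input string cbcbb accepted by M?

start at 1
read 'c': 1 → 0
read 'b': 0 → 0
read 'c': 0 → 1
read 'b': 1 → 1
read 'b': 1 → 1
End state 1 is accepting.

Yes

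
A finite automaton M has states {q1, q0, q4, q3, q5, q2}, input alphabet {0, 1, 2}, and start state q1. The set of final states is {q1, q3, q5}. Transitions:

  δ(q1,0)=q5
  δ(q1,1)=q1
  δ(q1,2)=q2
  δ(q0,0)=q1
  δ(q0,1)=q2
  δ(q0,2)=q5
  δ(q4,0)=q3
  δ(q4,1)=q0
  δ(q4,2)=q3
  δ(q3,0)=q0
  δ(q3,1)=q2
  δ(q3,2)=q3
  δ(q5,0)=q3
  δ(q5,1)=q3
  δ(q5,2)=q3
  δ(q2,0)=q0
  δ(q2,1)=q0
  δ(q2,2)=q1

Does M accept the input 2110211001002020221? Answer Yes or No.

q1 → q2 → q0 → q2 → q0 → q5 → q3 → q2 → q0 → q1 → q1 → q5 → q3 → q3 → q0 → q5 → q3 → q3 → q3 → q2
End state q2 is not accepting.

No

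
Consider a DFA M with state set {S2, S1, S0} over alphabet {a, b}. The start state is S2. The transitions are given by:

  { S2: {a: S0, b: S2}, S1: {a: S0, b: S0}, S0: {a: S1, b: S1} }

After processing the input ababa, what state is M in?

S0

start at S2
read 'a': S2 → S0
read 'b': S0 → S1
read 'a': S1 → S0
read 'b': S0 → S1
read 'a': S1 → S0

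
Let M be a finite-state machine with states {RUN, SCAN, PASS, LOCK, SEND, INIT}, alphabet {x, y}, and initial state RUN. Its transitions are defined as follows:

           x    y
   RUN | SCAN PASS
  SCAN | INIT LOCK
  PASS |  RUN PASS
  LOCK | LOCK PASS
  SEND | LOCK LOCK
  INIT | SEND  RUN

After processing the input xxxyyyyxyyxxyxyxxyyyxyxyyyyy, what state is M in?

PASS

Trace: RUN -x-> SCAN -x-> INIT -x-> SEND -y-> LOCK -y-> PASS -y-> PASS -y-> PASS -x-> RUN -y-> PASS -y-> PASS -x-> RUN -x-> SCAN -y-> LOCK -x-> LOCK -y-> PASS -x-> RUN -x-> SCAN -y-> LOCK -y-> PASS -y-> PASS -x-> RUN -y-> PASS -x-> RUN -y-> PASS -y-> PASS -y-> PASS -y-> PASS -y-> PASS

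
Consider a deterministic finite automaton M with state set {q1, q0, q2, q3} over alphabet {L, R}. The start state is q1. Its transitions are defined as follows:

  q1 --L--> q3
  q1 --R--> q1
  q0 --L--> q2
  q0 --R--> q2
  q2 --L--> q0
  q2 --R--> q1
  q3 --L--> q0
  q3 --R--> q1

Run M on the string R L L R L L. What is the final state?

start at q1
read 'R': q1 → q1
read 'L': q1 → q3
read 'L': q3 → q0
read 'R': q0 → q2
read 'L': q2 → q0
read 'L': q0 → q2

q2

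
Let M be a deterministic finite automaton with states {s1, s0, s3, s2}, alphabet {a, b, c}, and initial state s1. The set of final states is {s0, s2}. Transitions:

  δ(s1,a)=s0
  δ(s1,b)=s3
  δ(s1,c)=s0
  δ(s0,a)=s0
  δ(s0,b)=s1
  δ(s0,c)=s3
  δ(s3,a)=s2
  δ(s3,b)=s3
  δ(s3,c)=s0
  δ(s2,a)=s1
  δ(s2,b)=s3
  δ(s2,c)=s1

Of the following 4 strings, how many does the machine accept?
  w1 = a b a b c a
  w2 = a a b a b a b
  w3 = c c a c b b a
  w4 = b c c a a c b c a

3

w1:
  start at s1
  read 'a': s1 → s0
  read 'b': s0 → s1
  read 'a': s1 → s0
  read 'b': s0 → s1
  read 'c': s1 → s0
  read 'a': s0 → s0
  end s0, accepted
w2:
  start at s1
  read 'a': s1 → s0
  read 'a': s0 → s0
  read 'b': s0 → s1
  read 'a': s1 → s0
  read 'b': s0 → s1
  read 'a': s1 → s0
  read 'b': s0 → s1
  end s1, rejected
w3:
  start at s1
  read 'c': s1 → s0
  read 'c': s0 → s3
  read 'a': s3 → s2
  read 'c': s2 → s1
  read 'b': s1 → s3
  read 'b': s3 → s3
  read 'a': s3 → s2
  end s2, accepted
w4:
  start at s1
  read 'b': s1 → s3
  read 'c': s3 → s0
  read 'c': s0 → s3
  read 'a': s3 → s2
  read 'a': s2 → s1
  read 'c': s1 → s0
  read 'b': s0 → s1
  read 'c': s1 → s0
  read 'a': s0 → s0
  end s0, accepted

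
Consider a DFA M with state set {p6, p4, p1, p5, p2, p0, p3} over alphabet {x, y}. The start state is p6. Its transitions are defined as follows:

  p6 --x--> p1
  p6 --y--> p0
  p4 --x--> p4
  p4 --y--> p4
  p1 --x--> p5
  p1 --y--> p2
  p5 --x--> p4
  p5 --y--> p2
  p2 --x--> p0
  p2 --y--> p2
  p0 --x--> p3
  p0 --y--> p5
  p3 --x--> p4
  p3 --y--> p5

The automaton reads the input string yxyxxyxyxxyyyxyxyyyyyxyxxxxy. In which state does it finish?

start at p6
read 'y': p6 → p0
read 'x': p0 → p3
read 'y': p3 → p5
read 'x': p5 → p4
read 'x': p4 → p4
read 'y': p4 → p4
read 'x': p4 → p4
read 'y': p4 → p4
read 'x': p4 → p4
read 'x': p4 → p4
read 'y': p4 → p4
read 'y': p4 → p4
read 'y': p4 → p4
read 'x': p4 → p4
read 'y': p4 → p4
read 'x': p4 → p4
read 'y': p4 → p4
read 'y': p4 → p4
read 'y': p4 → p4
read 'y': p4 → p4
read 'y': p4 → p4
read 'x': p4 → p4
read 'y': p4 → p4
read 'x': p4 → p4
read 'x': p4 → p4
read 'x': p4 → p4
read 'x': p4 → p4
read 'y': p4 → p4

p4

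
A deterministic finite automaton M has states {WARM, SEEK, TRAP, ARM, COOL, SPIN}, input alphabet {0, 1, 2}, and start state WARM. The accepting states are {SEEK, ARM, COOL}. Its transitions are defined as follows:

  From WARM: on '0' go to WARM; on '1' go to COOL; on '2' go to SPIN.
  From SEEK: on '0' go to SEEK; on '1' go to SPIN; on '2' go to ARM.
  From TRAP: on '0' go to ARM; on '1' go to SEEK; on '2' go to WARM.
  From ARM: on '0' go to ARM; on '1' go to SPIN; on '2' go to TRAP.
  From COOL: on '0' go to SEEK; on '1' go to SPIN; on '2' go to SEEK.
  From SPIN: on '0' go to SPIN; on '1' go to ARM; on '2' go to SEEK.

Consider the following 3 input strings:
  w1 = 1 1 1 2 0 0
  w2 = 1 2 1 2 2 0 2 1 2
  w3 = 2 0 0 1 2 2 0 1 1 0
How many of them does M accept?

2

w1: Trace: WARM -1-> COOL -1-> SPIN -1-> ARM -2-> TRAP -0-> ARM -0-> ARM  → end ARM, accepted
w2: Trace: WARM -1-> COOL -2-> SEEK -1-> SPIN -2-> SEEK -2-> ARM -0-> ARM -2-> TRAP -1-> SEEK -2-> ARM  → end ARM, accepted
w3: Trace: WARM -2-> SPIN -0-> SPIN -0-> SPIN -1-> ARM -2-> TRAP -2-> WARM -0-> WARM -1-> COOL -1-> SPIN -0-> SPIN  → end SPIN, rejected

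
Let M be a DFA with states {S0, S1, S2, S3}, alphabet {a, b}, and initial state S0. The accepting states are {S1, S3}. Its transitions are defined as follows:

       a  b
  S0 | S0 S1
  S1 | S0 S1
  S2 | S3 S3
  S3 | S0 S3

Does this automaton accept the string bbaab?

S0 → S1 → S1 → S0 → S0 → S1
End state S1 is accepting.

Yes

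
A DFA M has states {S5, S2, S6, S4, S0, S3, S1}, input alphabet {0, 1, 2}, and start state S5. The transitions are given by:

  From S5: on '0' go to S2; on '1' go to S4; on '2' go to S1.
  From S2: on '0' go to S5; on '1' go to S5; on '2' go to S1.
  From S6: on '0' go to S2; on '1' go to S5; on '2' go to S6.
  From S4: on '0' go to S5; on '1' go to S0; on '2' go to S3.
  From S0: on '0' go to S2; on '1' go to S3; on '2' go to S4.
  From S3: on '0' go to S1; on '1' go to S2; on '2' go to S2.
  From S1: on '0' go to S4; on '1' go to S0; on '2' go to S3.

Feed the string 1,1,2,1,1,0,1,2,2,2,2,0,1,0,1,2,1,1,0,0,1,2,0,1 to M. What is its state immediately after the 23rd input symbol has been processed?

S5 → S4 → S0 → S4 → S0 → S3 → S1 → S0 → S4 → S3 → S2 → S1 → S4 → S0 → S2 → S5 → S1 → S0 → S3 → S1 → S4 → S0 → S4 → S5
After 23 symbols: S5.

S5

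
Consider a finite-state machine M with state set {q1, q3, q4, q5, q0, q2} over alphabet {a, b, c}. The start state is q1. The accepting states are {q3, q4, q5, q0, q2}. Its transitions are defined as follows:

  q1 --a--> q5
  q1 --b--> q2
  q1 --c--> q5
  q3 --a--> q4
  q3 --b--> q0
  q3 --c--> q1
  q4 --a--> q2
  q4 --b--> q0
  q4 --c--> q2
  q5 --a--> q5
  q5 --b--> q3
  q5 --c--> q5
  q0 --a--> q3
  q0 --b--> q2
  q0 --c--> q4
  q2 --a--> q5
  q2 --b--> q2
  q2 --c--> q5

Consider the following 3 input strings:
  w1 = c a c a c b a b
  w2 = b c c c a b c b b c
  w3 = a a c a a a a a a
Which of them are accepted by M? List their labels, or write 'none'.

w1, w2, w3

w1: q1 → q5 → q5 → q5 → q5 → q5 → q3 → q4 → q0  → end q0, accepted
w2: q1 → q2 → q5 → q5 → q5 → q5 → q3 → q1 → q2 → q2 → q5  → end q5, accepted
w3: q1 → q5 → q5 → q5 → q5 → q5 → q5 → q5 → q5 → q5  → end q5, accepted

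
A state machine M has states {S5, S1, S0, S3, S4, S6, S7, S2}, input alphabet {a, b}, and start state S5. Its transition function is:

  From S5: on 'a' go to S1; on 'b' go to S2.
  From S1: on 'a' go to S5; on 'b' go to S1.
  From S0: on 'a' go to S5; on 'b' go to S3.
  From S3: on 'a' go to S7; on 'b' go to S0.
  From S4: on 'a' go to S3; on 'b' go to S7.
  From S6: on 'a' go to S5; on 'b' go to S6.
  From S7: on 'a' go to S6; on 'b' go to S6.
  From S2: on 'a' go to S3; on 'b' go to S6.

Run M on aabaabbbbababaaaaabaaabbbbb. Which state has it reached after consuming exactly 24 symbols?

S6

start at S5
read 'a': S5 → S1
read 'a': S1 → S5
read 'b': S5 → S2
read 'a': S2 → S3
read 'a': S3 → S7
read 'b': S7 → S6
read 'b': S6 → S6
read 'b': S6 → S6
read 'b': S6 → S6
read 'a': S6 → S5
read 'b': S5 → S2
read 'a': S2 → S3
read 'b': S3 → S0
read 'a': S0 → S5
read 'a': S5 → S1
read 'a': S1 → S5
read 'a': S5 → S1
read 'a': S1 → S5
read 'b': S5 → S2
read 'a': S2 → S3
read 'a': S3 → S7
read 'a': S7 → S6
read 'b': S6 → S6
read 'b': S6 → S6
After 24 symbols: S6.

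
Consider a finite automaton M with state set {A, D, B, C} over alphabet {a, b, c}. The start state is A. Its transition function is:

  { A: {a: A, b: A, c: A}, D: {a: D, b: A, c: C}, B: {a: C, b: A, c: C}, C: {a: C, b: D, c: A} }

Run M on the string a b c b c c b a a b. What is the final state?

start at A
read 'a': A → A
read 'b': A → A
read 'c': A → A
read 'b': A → A
read 'c': A → A
read 'c': A → A
read 'b': A → A
read 'a': A → A
read 'a': A → A
read 'b': A → A

A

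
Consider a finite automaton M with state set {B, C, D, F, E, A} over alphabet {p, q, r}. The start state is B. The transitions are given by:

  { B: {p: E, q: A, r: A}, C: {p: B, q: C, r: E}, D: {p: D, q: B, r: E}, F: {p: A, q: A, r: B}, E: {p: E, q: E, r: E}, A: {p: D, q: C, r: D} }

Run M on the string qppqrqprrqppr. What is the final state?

E

start at B
read 'q': B → A
read 'p': A → D
read 'p': D → D
read 'q': D → B
read 'r': B → A
read 'q': A → C
read 'p': C → B
read 'r': B → A
read 'r': A → D
read 'q': D → B
read 'p': B → E
read 'p': E → E
read 'r': E → E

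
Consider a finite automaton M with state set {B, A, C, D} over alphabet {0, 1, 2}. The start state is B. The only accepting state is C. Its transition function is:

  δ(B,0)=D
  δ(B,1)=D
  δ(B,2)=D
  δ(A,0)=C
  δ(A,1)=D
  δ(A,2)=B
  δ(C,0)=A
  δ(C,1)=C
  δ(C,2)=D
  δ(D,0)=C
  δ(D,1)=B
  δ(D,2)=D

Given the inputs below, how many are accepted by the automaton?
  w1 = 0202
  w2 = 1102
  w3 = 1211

0

w1:
  start at B
  read '0': B → D
  read '2': D → D
  read '0': D → C
  read '2': C → D
  end D, rejected
w2:
  start at B
  read '1': B → D
  read '1': D → B
  read '0': B → D
  read '2': D → D
  end D, rejected
w3:
  start at B
  read '1': B → D
  read '2': D → D
  read '1': D → B
  read '1': B → D
  end D, rejected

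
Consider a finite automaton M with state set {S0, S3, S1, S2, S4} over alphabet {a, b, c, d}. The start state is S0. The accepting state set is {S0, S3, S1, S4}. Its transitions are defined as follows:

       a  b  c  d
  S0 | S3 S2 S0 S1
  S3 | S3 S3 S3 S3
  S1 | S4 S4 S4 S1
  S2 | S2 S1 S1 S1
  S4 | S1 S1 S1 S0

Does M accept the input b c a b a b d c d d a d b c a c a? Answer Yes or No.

S0 → S2 → S1 → S4 → S1 → S4 → S1 → S1 → S4 → S0 → S1 → S4 → S0 → S2 → S1 → S4 → S1 → S4
End state S4 is accepting.

Yes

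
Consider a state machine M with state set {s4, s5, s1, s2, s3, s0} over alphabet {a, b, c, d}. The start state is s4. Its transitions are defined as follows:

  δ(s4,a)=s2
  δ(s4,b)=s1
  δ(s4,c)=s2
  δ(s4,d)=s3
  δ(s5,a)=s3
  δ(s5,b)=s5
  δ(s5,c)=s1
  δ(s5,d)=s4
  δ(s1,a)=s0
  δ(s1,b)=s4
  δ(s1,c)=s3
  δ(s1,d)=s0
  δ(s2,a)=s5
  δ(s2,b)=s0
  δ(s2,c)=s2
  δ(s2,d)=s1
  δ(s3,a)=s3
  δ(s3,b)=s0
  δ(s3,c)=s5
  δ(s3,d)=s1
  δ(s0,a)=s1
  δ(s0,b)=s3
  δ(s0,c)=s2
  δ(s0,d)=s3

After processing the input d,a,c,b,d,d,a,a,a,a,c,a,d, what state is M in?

s1

start at s4
read 'd': s4 → s3
read 'a': s3 → s3
read 'c': s3 → s5
read 'b': s5 → s5
read 'd': s5 → s4
read 'd': s4 → s3
read 'a': s3 → s3
read 'a': s3 → s3
read 'a': s3 → s3
read 'a': s3 → s3
read 'c': s3 → s5
read 'a': s5 → s3
read 'd': s3 → s1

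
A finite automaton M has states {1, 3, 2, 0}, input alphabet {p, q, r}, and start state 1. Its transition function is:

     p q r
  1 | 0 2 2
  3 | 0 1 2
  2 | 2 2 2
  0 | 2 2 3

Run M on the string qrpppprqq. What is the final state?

2

Trace: 1 -q-> 2 -r-> 2 -p-> 2 -p-> 2 -p-> 2 -p-> 2 -r-> 2 -q-> 2 -q-> 2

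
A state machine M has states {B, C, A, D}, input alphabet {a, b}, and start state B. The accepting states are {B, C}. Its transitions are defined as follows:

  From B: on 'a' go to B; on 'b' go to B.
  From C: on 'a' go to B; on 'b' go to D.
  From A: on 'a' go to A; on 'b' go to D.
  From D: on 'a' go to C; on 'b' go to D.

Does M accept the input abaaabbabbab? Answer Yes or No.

B → B → B → B → B → B → B → B → B → B → B → B → B
End state B is accepting.

Yes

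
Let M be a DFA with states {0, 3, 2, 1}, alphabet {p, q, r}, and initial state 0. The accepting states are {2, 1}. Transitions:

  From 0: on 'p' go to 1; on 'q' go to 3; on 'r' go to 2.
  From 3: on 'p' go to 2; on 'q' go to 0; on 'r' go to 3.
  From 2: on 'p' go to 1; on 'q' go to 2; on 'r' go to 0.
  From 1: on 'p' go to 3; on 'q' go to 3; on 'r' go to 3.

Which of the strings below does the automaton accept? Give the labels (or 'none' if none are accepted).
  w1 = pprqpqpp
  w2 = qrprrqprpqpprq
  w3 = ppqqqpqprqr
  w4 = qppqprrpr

w1: Trace: 0 -p-> 1 -p-> 3 -r-> 3 -q-> 0 -p-> 1 -q-> 3 -p-> 2 -p-> 1  → end 1, accepted
w2: Trace: 0 -q-> 3 -r-> 3 -p-> 2 -r-> 0 -r-> 2 -q-> 2 -p-> 1 -r-> 3 -p-> 2 -q-> 2 -p-> 1 -p-> 3 -r-> 3 -q-> 0  → end 0, rejected
w3: Trace: 0 -p-> 1 -p-> 3 -q-> 0 -q-> 3 -q-> 0 -p-> 1 -q-> 3 -p-> 2 -r-> 0 -q-> 3 -r-> 3  → end 3, rejected
w4: Trace: 0 -q-> 3 -p-> 2 -p-> 1 -q-> 3 -p-> 2 -r-> 0 -r-> 2 -p-> 1 -r-> 3  → end 3, rejected

w1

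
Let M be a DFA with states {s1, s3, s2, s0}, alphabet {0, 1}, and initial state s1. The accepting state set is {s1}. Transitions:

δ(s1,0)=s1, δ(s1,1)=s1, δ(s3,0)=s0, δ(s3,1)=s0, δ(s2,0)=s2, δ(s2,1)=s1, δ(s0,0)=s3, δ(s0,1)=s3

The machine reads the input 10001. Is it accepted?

Trace: s1 -1-> s1 -0-> s1 -0-> s1 -0-> s1 -1-> s1
End state s1 is accepting.

Yes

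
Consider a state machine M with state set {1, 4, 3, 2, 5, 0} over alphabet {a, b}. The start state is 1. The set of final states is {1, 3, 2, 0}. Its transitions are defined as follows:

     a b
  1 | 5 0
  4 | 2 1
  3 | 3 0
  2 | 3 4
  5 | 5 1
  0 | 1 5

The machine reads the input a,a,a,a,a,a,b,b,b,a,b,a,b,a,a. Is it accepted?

No

Trace: 1 -a-> 5 -a-> 5 -a-> 5 -a-> 5 -a-> 5 -a-> 5 -b-> 1 -b-> 0 -b-> 5 -a-> 5 -b-> 1 -a-> 5 -b-> 1 -a-> 5 -a-> 5
End state 5 is not accepting.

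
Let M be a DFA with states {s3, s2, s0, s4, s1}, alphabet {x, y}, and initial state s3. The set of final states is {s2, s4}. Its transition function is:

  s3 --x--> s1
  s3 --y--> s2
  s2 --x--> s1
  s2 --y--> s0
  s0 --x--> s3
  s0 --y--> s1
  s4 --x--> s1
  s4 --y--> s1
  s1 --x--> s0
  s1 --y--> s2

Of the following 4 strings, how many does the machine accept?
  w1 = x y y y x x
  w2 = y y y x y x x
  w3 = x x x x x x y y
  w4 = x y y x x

w1: Trace: s3 -x-> s1 -y-> s2 -y-> s0 -y-> s1 -x-> s0 -x-> s3  → end s3, rejected
w2: Trace: s3 -y-> s2 -y-> s0 -y-> s1 -x-> s0 -y-> s1 -x-> s0 -x-> s3  → end s3, rejected
w3: Trace: s3 -x-> s1 -x-> s0 -x-> s3 -x-> s1 -x-> s0 -x-> s3 -y-> s2 -y-> s0  → end s0, rejected
w4: Trace: s3 -x-> s1 -y-> s2 -y-> s0 -x-> s3 -x-> s1  → end s1, rejected

0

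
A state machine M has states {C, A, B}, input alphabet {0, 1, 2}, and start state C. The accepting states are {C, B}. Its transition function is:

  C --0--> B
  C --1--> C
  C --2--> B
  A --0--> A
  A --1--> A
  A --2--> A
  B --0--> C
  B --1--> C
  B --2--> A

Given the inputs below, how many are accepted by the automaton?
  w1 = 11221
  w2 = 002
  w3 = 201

w1: C → C → C → B → A → A  → end A, rejected
w2: C → B → C → B  → end B, accepted
w3: C → B → C → C  → end C, accepted

2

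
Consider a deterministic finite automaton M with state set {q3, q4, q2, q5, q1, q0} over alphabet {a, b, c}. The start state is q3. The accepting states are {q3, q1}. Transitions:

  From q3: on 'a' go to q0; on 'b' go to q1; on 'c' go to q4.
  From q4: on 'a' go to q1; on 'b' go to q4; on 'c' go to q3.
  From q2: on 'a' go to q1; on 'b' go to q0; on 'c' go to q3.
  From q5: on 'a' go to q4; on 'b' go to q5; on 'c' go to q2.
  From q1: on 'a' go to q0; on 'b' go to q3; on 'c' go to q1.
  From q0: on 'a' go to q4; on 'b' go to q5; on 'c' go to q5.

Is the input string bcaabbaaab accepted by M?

Trace: q3 -b-> q1 -c-> q1 -a-> q0 -a-> q4 -b-> q4 -b-> q4 -a-> q1 -a-> q0 -a-> q4 -b-> q4
End state q4 is not accepting.

No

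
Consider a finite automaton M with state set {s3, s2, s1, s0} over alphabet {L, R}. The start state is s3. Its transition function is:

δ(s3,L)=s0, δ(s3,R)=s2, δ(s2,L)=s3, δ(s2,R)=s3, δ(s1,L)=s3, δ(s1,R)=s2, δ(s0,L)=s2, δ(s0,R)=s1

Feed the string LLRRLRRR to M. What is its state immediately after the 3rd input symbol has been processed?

s3

s3 → s0 → s2 → s3
After 3 symbols: s3.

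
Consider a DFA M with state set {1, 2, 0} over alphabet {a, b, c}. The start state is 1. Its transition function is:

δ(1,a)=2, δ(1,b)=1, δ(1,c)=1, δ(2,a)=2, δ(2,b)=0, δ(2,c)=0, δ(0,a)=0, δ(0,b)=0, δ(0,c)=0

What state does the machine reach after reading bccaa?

start at 1
read 'b': 1 → 1
read 'c': 1 → 1
read 'c': 1 → 1
read 'a': 1 → 2
read 'a': 2 → 2

2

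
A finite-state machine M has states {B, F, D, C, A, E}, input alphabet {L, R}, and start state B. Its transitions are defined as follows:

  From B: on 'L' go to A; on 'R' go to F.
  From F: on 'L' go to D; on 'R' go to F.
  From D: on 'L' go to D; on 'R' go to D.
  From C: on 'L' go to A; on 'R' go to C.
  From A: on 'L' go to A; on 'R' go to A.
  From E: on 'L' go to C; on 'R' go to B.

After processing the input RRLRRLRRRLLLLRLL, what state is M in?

Trace: B -R-> F -R-> F -L-> D -R-> D -R-> D -L-> D -R-> D -R-> D -R-> D -L-> D -L-> D -L-> D -L-> D -R-> D -L-> D -L-> D

D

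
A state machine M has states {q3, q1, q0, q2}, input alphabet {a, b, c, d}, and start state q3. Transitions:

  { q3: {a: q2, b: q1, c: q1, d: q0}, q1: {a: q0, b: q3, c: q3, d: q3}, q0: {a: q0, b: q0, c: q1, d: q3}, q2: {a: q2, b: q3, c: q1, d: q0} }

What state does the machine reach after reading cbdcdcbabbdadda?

start at q3
read 'c': q3 → q1
read 'b': q1 → q3
read 'd': q3 → q0
read 'c': q0 → q1
read 'd': q1 → q3
read 'c': q3 → q1
read 'b': q1 → q3
read 'a': q3 → q2
read 'b': q2 → q3
read 'b': q3 → q1
read 'd': q1 → q3
read 'a': q3 → q2
read 'd': q2 → q0
read 'd': q0 → q3
read 'a': q3 → q2

q2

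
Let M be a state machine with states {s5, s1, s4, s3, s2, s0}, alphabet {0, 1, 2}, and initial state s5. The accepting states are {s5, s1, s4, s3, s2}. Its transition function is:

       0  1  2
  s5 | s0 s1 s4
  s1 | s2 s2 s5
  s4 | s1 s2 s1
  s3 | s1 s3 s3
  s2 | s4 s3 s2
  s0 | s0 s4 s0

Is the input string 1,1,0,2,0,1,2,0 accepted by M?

start at s5
read '1': s5 → s1
read '1': s1 → s2
read '0': s2 → s4
read '2': s4 → s1
read '0': s1 → s2
read '1': s2 → s3
read '2': s3 → s3
read '0': s3 → s1
End state s1 is accepting.

Yes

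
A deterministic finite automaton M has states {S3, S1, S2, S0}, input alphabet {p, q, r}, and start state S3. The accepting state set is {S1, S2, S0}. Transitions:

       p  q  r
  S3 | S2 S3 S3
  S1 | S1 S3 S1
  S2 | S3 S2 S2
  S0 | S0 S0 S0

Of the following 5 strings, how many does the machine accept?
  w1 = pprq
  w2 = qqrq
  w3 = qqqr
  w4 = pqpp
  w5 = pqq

2

w1:
  start at S3
  read 'p': S3 → S2
  read 'p': S2 → S3
  read 'r': S3 → S3
  read 'q': S3 → S3
  end S3, rejected
w2:
  start at S3
  read 'q': S3 → S3
  read 'q': S3 → S3
  read 'r': S3 → S3
  read 'q': S3 → S3
  end S3, rejected
w3:
  start at S3
  read 'q': S3 → S3
  read 'q': S3 → S3
  read 'q': S3 → S3
  read 'r': S3 → S3
  end S3, rejected
w4:
  start at S3
  read 'p': S3 → S2
  read 'q': S2 → S2
  read 'p': S2 → S3
  read 'p': S3 → S2
  end S2, accepted
w5:
  start at S3
  read 'p': S3 → S2
  read 'q': S2 → S2
  read 'q': S2 → S2
  end S2, accepted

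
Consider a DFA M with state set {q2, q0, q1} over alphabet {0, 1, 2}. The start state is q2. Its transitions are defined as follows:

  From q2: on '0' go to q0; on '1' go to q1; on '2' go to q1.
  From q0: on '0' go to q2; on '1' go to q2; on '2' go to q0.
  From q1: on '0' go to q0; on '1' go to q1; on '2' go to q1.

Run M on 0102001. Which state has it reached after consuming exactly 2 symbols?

q2 → q0 → q2
After 2 symbols: q2.

q2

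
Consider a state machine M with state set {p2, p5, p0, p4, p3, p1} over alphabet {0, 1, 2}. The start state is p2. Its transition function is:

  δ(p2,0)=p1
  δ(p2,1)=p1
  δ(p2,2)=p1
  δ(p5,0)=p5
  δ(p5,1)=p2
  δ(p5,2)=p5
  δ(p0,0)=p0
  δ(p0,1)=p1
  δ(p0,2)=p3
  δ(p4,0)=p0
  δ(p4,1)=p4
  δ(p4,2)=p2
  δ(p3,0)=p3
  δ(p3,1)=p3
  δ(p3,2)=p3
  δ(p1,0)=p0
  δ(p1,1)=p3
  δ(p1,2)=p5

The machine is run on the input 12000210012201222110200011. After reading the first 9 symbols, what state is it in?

p0

p2 → p1 → p5 → p5 → p5 → p5 → p5 → p2 → p1 → p0
After 9 symbols: p0.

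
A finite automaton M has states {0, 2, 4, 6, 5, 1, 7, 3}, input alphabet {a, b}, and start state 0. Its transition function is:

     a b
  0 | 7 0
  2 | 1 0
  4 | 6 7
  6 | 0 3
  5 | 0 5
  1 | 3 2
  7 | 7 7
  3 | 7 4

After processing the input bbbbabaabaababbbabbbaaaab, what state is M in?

7

0 → 0 → 0 → 0 → 0 → 7 → 7 → 7 → 7 → 7 → 7 → 7 → 7 → 7 → 7 → 7 → 7 → 7 → 7 → 7 → 7 → 7 → 7 → 7 → 7 → 7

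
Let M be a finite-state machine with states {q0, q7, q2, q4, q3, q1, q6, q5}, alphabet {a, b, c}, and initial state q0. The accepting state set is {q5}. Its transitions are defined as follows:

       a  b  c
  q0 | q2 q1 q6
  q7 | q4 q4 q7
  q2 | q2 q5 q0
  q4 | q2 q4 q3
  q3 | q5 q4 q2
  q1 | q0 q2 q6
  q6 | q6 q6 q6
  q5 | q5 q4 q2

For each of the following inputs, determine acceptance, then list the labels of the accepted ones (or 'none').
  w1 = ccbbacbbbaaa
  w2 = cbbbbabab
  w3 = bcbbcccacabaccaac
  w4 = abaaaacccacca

none

w1:
  start at q0
  read 'c': q0 → q6
  read 'c': q6 → q6
  read 'b': q6 → q6
  read 'b': q6 → q6
  read 'a': q6 → q6
  read 'c': q6 → q6
  read 'b': q6 → q6
  read 'b': q6 → q6
  read 'b': q6 → q6
  read 'a': q6 → q6
  read 'a': q6 → q6
  read 'a': q6 → q6
  end q6, rejected
w2:
  start at q0
  read 'c': q0 → q6
  read 'b': q6 → q6
  read 'b': q6 → q6
  read 'b': q6 → q6
  read 'b': q6 → q6
  read 'a': q6 → q6
  read 'b': q6 → q6
  read 'a': q6 → q6
  read 'b': q6 → q6
  end q6, rejected
w3:
  start at q0
  read 'b': q0 → q1
  read 'c': q1 → q6
  read 'b': q6 → q6
  read 'b': q6 → q6
  read 'c': q6 → q6
  read 'c': q6 → q6
  read 'c': q6 → q6
  read 'a': q6 → q6
  read 'c': q6 → q6
  read 'a': q6 → q6
  read 'b': q6 → q6
  read 'a': q6 → q6
  read 'c': q6 → q6
  read 'c': q6 → q6
  read 'a': q6 → q6
  read 'a': q6 → q6
  read 'c': q6 → q6
  end q6, rejected
w4:
  start at q0
  read 'a': q0 → q2
  read 'b': q2 → q5
  read 'a': q5 → q5
  read 'a': q5 → q5
  read 'a': q5 → q5
  read 'a': q5 → q5
  read 'c': q5 → q2
  read 'c': q2 → q0
  read 'c': q0 → q6
  read 'a': q6 → q6
  read 'c': q6 → q6
  read 'c': q6 → q6
  read 'a': q6 → q6
  end q6, rejected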